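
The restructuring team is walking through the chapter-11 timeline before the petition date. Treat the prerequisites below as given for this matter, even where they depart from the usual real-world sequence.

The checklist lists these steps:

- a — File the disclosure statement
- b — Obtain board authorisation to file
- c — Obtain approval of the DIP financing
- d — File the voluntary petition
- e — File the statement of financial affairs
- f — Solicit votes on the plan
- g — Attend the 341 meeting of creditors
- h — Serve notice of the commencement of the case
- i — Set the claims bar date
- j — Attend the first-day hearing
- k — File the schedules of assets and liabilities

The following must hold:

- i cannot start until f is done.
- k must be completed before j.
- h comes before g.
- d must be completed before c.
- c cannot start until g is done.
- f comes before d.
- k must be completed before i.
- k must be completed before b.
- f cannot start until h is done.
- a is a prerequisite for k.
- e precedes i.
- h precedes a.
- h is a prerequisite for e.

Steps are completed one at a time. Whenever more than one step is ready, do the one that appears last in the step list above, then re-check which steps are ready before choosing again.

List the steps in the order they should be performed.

h g f e d c a k j i b

Only h has no prerequisites, so it is first.
Now g, f, e and a have their prerequisites met. g is listed later, so g next.
Now f, e and a have their prerequisites met. f is listed later, so f next.
d now also ready, so the ready set is {e, d, a}; e is listed later → e.
Ready: d and a. d is listed later → d.
Ready: c and a. c is listed later → c.
Next only a has its prerequisites met → a.
k is the only step now ready → k.
j, i and b are all available; j is listed later → j.
Now i and b have their prerequisites met. i is listed later, so i next.
b needed k, now all done → b.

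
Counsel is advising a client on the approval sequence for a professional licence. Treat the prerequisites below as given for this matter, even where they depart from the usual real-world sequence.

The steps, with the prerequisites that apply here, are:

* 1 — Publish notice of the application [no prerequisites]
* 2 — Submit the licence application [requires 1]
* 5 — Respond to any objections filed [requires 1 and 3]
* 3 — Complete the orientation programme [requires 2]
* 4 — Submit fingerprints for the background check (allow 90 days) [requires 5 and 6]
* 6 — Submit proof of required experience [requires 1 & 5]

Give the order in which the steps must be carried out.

1 2 3 5 6 4

1 has no prerequisites → 1 first.
2 is the only step now ready → 2.
3 is the only step now ready → 3.
Next only 5 has its prerequisites met → 5.
That leaves 6 as the only ready step → 6.
Next only 4 has its prerequisites met → 4.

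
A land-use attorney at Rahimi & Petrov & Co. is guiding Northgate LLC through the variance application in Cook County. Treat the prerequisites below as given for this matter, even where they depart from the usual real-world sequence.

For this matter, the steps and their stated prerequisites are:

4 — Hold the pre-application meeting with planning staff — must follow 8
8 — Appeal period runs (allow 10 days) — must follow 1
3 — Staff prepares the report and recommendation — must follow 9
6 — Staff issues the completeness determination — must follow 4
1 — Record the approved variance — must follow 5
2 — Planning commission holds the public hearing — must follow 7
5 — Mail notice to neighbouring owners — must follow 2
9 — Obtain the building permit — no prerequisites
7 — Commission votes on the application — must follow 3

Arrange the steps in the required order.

9 is the only step with nothing outstanding, so it goes first.
3 is the only step now ready → 3.
7 is the only step now ready → 7.
2 needed 7, now all done → 2.
5 needed 2, now all done → 5.
1 needed 5, now all done → 1.
Next only 8 has its prerequisites met → 8.
4 needed 8, now all done → 4.
6 needed 4, now all done → 6.

9, 3, 7, 2, 5, 1, 8, 4, 6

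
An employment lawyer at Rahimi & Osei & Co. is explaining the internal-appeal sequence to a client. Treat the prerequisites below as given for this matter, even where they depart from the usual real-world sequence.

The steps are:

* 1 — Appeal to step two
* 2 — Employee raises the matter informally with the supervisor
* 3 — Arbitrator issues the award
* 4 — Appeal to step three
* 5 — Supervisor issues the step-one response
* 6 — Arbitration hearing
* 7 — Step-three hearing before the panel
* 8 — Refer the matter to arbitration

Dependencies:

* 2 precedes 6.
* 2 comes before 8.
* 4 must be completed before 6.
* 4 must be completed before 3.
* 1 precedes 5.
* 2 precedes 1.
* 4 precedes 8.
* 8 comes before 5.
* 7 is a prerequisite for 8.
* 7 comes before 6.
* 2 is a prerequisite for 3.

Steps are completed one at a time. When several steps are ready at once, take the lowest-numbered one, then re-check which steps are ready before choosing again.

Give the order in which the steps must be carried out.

2 → 1 → 4 → 3 → 7 → 6 → 8 → 5

2, 4 and 7 have no prerequisites; 2 has the earlier label, so 2 is first.
1, 4 and 7 are all available; 1 has the earlier label → 1.
Now 4 and 7 have their prerequisites met. 4 has the earlier label, so 4 next.
3 now also ready, so the ready set is {3, 7}; 3 has the earlier label → 3.
That leaves 7 as the only ready step → 7.
6 and 8 are both available; 6 has the earlier label → 6.
8 is the only step now ready → 8.
Next only 5 has its prerequisites met → 5.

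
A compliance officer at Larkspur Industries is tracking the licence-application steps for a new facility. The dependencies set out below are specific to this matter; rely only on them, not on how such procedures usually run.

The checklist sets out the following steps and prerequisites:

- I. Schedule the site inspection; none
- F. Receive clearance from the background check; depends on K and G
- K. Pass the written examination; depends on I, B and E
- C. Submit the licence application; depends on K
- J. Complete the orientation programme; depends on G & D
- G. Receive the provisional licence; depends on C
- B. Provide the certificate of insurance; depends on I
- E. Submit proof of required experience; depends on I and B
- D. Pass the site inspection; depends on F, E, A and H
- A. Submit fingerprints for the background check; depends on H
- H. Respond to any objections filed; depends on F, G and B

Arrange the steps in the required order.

I B E K C G F H A D J

Only I has no prerequisites, so it is first.
B is the only step now ready → B.
E needed I and B, now all done → E.
K is the only step now ready → K.
Next only C has its prerequisites met → C.
G needed C, now all done → G.
Next only F has its prerequisites met → F.
That leaves H as the only ready step → H.
A needed H, now all done → A.
Next only D has its prerequisites met → D.
That leaves J as the only ready step → J.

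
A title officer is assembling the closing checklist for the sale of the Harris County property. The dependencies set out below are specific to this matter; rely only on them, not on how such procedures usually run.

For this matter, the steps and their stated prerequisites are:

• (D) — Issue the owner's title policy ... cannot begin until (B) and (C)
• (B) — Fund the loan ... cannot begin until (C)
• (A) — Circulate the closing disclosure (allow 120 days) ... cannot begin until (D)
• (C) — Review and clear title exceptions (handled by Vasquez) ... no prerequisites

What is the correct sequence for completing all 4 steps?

(C) is the only step with nothing outstanding, so it goes first.
(B) needed (C), now all done → (B).
(D) needed (B) and (C), now all done → (D).
Next only (A) has its prerequisites met → (A).

(C) → (B) → (D) → (A)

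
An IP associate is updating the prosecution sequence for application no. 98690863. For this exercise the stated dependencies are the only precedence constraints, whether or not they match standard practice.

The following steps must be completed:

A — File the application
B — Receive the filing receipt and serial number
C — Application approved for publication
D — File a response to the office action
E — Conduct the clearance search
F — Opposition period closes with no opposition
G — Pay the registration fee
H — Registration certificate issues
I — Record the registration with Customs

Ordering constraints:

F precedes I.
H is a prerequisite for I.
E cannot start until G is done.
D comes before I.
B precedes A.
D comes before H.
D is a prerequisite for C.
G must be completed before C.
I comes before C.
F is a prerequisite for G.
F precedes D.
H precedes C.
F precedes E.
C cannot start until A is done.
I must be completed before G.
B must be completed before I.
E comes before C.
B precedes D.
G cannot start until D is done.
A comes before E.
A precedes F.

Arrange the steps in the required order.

Only B has no prerequisites, so it is first.
A needed B, now all done → A.
That leaves F as the only ready step → F.
That leaves D as the only ready step → D.
H is the only step now ready → H.
I is the only step now ready → I.
G is the only step now ready → G.
Next only E has its prerequisites met → E.
That leaves C as the only ready step → C.

B A F D H I G E C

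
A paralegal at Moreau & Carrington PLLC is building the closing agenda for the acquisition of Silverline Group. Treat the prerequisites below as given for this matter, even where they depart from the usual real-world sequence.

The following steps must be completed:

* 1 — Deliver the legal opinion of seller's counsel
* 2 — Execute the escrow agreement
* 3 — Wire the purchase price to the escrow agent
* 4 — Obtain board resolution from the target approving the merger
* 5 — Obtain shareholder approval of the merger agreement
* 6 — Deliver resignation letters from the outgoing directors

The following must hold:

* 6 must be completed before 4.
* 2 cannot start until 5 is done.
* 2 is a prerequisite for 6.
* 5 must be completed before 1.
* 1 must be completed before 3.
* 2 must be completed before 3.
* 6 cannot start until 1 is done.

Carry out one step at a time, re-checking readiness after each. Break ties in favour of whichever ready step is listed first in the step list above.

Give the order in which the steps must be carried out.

5 is the only step with nothing outstanding, so it goes first.
1 and 2 are both available; 1 is listed earlier → 1.
2 needed 5, now all done → 2.
Ready: 3 and 6. 3 is listed earlier → 3.
That leaves 6 as the only ready step → 6.
That leaves 4 as the only ready step → 4.

5 1 2 3 6 4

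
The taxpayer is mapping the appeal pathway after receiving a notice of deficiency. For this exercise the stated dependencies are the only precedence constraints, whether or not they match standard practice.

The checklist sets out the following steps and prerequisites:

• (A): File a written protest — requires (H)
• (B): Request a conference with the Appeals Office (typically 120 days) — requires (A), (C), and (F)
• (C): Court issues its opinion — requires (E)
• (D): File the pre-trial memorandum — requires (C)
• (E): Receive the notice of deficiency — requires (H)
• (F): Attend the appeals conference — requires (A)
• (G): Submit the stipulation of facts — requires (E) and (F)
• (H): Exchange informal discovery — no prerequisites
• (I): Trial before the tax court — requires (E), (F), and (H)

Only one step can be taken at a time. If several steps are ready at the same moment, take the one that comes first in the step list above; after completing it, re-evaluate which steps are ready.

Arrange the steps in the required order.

Only (H) has no prerequisites, so it is first.
(A) and (E) are both available; (A) is listed earlier → (A).
Now (E) and (F) have their prerequisites met. (E) is listed earlier, so (E) next.
(C) now also ready, so the ready set is {(C), (F)}; (C) is listed earlier → (C).
(D) now also ready, so the ready set is {(D), (F)}; (D) is listed earlier → (D).
(F) needed (A), now all done → (F).
Now (B), (G) and (I) have their prerequisites met. (B) is listed earlier, so (B) next.
Now (G) and (I) have their prerequisites met. (G) is listed earlier, so (G) next.
That leaves (I) as the only ready step → (I).

(H), (A), (E), (C), (D), (F), (B), (G), (I)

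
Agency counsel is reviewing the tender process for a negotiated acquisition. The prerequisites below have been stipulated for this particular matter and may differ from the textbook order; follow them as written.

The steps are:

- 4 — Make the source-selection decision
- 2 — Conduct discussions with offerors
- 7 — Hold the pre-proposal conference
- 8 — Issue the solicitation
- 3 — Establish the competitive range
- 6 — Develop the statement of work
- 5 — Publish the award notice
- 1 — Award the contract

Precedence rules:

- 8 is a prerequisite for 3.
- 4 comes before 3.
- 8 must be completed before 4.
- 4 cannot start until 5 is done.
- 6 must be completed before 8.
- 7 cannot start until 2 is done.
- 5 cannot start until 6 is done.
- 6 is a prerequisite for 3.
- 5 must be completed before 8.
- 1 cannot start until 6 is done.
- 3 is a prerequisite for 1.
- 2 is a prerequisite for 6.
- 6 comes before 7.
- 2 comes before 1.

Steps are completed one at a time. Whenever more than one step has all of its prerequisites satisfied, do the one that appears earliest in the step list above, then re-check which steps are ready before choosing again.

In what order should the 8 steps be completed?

2, 6, 7, 5, 8, 4, 3, 1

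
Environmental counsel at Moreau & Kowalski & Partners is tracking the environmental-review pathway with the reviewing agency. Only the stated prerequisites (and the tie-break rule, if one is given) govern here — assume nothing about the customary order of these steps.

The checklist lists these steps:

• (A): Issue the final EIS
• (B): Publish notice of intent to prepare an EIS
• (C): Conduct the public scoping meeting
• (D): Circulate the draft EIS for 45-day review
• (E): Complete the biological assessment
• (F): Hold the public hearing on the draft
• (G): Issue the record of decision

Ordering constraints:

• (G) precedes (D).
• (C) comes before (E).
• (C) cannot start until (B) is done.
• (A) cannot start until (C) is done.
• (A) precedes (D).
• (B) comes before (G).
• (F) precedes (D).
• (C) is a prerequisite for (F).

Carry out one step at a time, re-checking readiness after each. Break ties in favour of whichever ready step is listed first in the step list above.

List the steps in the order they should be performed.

(B) has no prerequisites → (B) first.
Now (C) and (G) have their prerequisites met. (C) is listed earlier, so (C) next.
(A), (E) and (F) now also ready, so the ready set is {(A), (E), (F), (G)}; (A) is listed earlier → (A).
(E), (F) and (G) are all available; (E) is listed earlier → (E).
Ready: (F) and (G). (F) is listed earlier → (F).
(G) is the only step now ready → (G).
(D) needed (A), (F) and (G), now all done → (D).

(B) → (C) → (A) → (E) → (F) → (G) → (D)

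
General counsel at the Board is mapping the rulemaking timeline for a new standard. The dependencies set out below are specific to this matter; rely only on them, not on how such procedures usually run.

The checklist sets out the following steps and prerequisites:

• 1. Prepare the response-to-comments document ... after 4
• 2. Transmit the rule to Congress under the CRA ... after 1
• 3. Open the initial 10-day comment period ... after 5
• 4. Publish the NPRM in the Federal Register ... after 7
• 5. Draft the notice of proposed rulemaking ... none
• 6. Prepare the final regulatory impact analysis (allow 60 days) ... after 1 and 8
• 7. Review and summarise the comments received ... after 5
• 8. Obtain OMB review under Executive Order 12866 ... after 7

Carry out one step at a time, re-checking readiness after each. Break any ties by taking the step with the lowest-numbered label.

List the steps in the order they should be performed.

5 is the only step with nothing outstanding, so it goes first.
3 and 7 are both available; 3 has the earlier label → 3.
That leaves 7 as the only ready step → 7.
4 and 8 are both available; 4 has the earlier label → 4.
Now 1 and 8 have their prerequisites met. 1 has the earlier label, so 1 next.
2 now also ready, so the ready set is {2, 8}; 2 has the earlier label → 2.
8 needed 7, now all done → 8.
Next only 6 has its prerequisites met → 6.

5, 3, 7, 4, 1, 2, 8, 6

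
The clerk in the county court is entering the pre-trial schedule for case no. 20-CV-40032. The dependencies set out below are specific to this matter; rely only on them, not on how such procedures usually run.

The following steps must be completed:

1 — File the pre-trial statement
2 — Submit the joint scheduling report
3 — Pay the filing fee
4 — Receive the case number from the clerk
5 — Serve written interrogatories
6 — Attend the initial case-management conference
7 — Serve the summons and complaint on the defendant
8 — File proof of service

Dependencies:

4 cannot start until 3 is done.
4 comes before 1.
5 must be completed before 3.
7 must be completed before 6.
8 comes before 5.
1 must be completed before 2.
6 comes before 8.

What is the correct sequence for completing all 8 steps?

7 is the only step with nothing outstanding, so it goes first.
6 is the only step now ready → 6.
8 is the only step now ready → 8.
5 needed 8, now all done → 5.
3 needed 5, now all done → 3.
That leaves 4 as the only ready step → 4.
1 is the only step now ready → 1.
That leaves 2 as the only ready step → 2.

7 6 8 5 3 4 1 2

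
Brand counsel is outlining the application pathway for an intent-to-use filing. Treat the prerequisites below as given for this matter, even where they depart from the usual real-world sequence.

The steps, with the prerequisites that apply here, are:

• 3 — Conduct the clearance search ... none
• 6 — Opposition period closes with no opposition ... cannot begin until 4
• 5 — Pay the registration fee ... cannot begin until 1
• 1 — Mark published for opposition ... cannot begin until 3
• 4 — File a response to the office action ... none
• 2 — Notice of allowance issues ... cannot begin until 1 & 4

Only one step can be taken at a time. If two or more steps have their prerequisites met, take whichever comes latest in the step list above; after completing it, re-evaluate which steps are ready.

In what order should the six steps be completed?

4 and 3 have no prerequisites; 4 is listed later, so 4 is first.
6 now also ready, so the ready set is {6, 3}; 6 is listed later → 6.
Next only 3 has its prerequisites met → 3.
1 is the only step now ready → 1.
Ready: 2 and 5. 2 is listed later → 2.
Next only 5 has its prerequisites met → 5.

4, 6, 3, 1, 2, 5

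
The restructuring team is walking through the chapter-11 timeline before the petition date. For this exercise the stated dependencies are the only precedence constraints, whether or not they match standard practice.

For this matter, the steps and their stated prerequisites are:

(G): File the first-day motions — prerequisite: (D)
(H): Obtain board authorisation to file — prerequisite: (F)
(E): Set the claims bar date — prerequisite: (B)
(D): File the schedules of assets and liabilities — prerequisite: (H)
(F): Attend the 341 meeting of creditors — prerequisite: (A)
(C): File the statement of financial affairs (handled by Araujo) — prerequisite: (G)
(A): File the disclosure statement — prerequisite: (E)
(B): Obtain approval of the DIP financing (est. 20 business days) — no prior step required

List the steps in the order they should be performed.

(B) has no prerequisites → (B) first.
(E) is the only step now ready → (E).
That leaves (A) as the only ready step → (A).
(F) is the only step now ready → (F).
That leaves (H) as the only ready step → (H).
(D) is the only step now ready → (D).
(G) needed (D), now all done → (G).
Next only (C) has its prerequisites met → (C).

(B), (E), (A), (F), (H), (D), (G), (C)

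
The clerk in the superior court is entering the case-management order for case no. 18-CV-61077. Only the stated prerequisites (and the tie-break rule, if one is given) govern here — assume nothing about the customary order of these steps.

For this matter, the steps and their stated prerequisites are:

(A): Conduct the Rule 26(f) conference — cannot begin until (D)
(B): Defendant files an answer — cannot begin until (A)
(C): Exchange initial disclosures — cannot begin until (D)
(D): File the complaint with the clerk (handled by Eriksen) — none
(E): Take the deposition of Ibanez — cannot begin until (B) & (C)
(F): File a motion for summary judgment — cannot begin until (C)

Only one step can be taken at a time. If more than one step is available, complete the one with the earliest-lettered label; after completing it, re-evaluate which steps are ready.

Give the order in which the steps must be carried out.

Only (D) has no prerequisites, so it is first.
(A) and (C) are both available; (A) has the earlier label → (A).
Now (B) and (C) have their prerequisites met. (B) has the earlier label, so (B) next.
(C) needed (D), now all done → (C).
Now (E) and (F) have their prerequisites met. (E) has the earlier label, so (E) next.
That leaves (F) as the only ready step → (F).

(D), (A), (B), (C), (E), (F)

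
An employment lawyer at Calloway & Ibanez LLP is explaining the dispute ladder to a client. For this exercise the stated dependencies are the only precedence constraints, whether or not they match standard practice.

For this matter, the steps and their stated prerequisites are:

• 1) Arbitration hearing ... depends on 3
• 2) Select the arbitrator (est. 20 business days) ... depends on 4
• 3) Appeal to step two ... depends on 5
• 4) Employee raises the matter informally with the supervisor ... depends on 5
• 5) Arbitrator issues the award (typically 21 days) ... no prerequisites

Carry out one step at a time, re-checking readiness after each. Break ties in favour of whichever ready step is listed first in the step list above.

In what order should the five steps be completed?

5 → 3 → 1 → 4 → 2

5 has no prerequisites → 5 first.
Now 3 and 4 have their prerequisites met. 3 is listed earlier, so 3 next.
1 and 4 are both available; 1 is listed earlier → 1.
Next only 4 has its prerequisites met → 4.
2 needed 4, now all done → 2.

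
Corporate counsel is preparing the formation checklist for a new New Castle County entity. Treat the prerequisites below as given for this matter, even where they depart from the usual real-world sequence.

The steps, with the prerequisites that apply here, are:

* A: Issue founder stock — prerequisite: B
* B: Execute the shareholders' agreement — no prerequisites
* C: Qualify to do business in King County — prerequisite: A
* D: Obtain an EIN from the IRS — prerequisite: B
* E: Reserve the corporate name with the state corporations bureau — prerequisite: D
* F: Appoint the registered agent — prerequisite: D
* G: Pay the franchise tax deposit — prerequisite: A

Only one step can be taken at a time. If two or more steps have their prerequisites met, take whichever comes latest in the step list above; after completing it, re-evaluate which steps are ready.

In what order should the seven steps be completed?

B has no prerequisites → B first.
D and A are both available; D is listed later → D.
Now F, E and A have their prerequisites met. F is listed later, so F next.
Now E and A have their prerequisites met. E is listed later, so E next.
Next only A has its prerequisites met → A.
Now G and C have their prerequisites met. G is listed later, so G next.
Next only C has its prerequisites met → C.

B → D → F → E → A → G → C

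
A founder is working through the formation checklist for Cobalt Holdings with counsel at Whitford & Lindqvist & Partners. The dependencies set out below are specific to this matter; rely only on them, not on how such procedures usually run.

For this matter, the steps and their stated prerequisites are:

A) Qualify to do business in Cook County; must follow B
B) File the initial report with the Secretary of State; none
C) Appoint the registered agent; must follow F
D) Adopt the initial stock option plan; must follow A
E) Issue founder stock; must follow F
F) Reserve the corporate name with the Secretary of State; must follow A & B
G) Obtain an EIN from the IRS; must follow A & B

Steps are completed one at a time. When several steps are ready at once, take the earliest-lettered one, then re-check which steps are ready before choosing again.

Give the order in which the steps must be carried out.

B is the only step with nothing outstanding, so it goes first.
A is the only step now ready → A.
Now D, F and G have their prerequisites met. D has the earlier label, so D next.
F and G are both available; F has the earlier label → F.
C and E now also ready, so the ready set is {C, E, G}; C has the earlier label → C.
E and G are both available; E has the earlier label → E.
G needed A and B, now all done → G.

B, A, D, F, C, E, G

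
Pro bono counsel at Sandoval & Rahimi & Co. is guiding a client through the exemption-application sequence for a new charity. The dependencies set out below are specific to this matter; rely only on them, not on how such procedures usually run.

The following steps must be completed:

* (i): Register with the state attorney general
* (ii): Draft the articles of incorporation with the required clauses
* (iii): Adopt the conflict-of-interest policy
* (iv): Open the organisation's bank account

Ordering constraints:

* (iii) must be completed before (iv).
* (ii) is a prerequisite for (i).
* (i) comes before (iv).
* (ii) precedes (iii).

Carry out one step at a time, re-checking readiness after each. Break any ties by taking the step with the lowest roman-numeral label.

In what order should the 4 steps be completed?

(ii) has no prerequisites → (ii) first.
Now (i) and (iii) have their prerequisites met. (i) has the earlier label, so (i) next.
Next only (iii) has its prerequisites met → (iii).
(iv) needed (i) and (iii), now all done → (iv).

(ii) (i) (iii) (iv)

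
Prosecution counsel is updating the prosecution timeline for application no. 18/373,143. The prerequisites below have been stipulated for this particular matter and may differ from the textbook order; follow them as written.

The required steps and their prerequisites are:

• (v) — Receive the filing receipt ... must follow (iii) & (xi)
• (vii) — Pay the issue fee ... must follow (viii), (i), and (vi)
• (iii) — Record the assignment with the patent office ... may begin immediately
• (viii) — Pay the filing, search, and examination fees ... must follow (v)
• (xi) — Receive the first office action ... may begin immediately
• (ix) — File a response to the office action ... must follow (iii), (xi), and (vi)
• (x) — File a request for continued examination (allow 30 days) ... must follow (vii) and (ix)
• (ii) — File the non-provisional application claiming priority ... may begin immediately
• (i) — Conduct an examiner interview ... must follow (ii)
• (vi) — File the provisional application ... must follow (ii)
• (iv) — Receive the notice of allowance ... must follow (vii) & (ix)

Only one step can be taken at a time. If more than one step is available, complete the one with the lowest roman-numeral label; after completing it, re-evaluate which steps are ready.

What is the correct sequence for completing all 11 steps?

(ii), (i), (iii), (vi), (xi), (v), (viii), (vii), (ix), (iv), (x)

(ii), (iii) and (xi) have no prerequisites; (ii) has the earlier label, so (ii) is first.
(i), (iii), (vi) and (xi) are all available; (i) has the earlier label → (i).
Ready: (iii), (vi) and (xi). (iii) has the earlier label → (iii).
(vi) and (xi) are both available; (vi) has the earlier label → (vi).
(xi) is the only step now ready → (xi).
Ready: (v) and (ix). (v) has the earlier label → (v).
Now (viii) and (ix) have their prerequisites met. (viii) has the earlier label, so (viii) next.
(vii) now also ready, so the ready set is {(vii), (ix)}; (vii) has the earlier label → (vii).
Next only (ix) has its prerequisites met → (ix).
(iv) and (x) are both available; (iv) has the earlier label → (iv).
(x) needed (vii) and (ix), now all done → (x).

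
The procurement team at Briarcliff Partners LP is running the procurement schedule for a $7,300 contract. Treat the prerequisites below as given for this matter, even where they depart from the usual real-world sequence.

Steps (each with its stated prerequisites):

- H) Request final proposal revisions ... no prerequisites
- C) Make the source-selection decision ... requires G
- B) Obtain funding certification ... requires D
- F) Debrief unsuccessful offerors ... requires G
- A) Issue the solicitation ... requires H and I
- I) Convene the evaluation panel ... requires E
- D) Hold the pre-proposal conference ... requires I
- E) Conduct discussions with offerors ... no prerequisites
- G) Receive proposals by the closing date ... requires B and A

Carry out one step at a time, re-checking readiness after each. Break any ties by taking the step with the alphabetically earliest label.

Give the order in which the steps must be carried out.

Nothing is required for E and H. E has the earlier label → E first.
H and I are both available; H has the earlier label → H.
That leaves I as the only ready step → I.
A and D are both available; A has the earlier label → A.
D needed I, now all done → D.
Next only B has its prerequisites met → B.
Next only G has its prerequisites met → G.
C and F are both available; C has the earlier label → C.
F is the only step now ready → F.

E, H, I, A, D, B, G, C, F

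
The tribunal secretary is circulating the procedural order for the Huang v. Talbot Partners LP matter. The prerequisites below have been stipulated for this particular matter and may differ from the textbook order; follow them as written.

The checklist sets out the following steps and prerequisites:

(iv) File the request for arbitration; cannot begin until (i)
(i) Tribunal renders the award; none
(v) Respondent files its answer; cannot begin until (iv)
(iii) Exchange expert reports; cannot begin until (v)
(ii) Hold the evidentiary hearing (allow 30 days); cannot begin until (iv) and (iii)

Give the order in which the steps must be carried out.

(i), (iv), (v), (iii), (ii)

Only (i) has no prerequisites, so it is first.
(iv) is the only step now ready → (iv).
(v) is the only step now ready → (v).
(iii) is the only step now ready → (iii).
(ii) needed (iv) and (iii), now all done → (ii).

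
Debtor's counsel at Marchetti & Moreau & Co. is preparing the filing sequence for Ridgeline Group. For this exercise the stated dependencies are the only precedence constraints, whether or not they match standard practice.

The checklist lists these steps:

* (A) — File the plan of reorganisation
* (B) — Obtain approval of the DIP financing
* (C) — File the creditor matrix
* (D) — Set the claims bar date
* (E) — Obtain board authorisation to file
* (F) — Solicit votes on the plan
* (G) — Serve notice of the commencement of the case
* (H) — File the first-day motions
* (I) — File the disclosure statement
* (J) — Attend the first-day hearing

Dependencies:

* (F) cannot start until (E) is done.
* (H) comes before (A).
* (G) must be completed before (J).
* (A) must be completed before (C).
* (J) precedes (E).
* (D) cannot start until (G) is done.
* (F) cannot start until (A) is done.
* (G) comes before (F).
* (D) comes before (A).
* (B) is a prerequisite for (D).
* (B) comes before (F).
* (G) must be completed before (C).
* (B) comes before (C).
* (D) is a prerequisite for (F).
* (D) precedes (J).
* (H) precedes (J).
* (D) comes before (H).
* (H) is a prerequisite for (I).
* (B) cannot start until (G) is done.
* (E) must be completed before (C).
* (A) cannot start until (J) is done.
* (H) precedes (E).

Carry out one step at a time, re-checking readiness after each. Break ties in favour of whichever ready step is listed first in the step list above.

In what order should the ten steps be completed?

(G) has no prerequisites → (G) first.
That leaves (B) as the only ready step → (B).
Next only (D) has its prerequisites met → (D).
(H) needed (D), now all done → (H).
Now (I) and (J) have their prerequisites met. (I) is listed earlier, so (I) next.
(J) needed (D), (G) and (H), now all done → (J).
Now (A) and (E) have their prerequisites met. (A) is listed earlier, so (A) next.
(E) is the only step now ready → (E).
Now (C) and (F) have their prerequisites met. (C) is listed earlier, so (C) next.
That leaves (F) as the only ready step → (F).

(G), (B), (D), (H), (I), (J), (A), (E), (C), (F)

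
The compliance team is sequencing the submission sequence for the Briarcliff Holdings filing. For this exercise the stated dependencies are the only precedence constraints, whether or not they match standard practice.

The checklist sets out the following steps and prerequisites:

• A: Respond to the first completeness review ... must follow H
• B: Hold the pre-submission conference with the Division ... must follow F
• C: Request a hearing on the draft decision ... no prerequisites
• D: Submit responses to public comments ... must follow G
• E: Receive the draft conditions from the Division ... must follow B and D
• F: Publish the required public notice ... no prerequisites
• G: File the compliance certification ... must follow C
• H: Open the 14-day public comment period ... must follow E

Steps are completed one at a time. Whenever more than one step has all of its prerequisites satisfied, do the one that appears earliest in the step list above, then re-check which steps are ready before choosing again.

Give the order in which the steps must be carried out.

C and F have no prerequisites; C is listed earlier, so C is first.
Now F and G have their prerequisites met. F is listed earlier, so F next.
B now also ready, so the ready set is {B, G}; B is listed earlier → B.
G needed C, now all done → G.
D needed G, now all done → D.
Next only E has its prerequisites met → E.
That leaves H as the only ready step → H.
A needed H, now all done → A.

C F B G D E H A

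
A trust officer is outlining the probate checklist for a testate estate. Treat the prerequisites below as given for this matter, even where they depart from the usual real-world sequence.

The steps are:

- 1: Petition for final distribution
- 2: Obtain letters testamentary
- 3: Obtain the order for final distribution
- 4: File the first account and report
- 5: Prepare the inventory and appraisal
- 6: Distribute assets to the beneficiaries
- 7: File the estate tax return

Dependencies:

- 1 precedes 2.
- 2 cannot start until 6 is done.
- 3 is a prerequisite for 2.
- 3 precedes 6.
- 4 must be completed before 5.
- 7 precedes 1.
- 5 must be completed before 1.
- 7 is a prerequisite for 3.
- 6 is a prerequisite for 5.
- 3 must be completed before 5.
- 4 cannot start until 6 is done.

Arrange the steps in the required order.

7, 3, 6, 4, 5, 1, 2

7 has no prerequisites → 7 first.
Next only 3 has its prerequisites met → 3.
6 needed 3, now all done → 6.
4 needed 6, now all done → 4.
5 needed 3, 4 and 6, now all done → 5.
1 needed 5 and 7, now all done → 1.
That leaves 2 as the only ready step → 2.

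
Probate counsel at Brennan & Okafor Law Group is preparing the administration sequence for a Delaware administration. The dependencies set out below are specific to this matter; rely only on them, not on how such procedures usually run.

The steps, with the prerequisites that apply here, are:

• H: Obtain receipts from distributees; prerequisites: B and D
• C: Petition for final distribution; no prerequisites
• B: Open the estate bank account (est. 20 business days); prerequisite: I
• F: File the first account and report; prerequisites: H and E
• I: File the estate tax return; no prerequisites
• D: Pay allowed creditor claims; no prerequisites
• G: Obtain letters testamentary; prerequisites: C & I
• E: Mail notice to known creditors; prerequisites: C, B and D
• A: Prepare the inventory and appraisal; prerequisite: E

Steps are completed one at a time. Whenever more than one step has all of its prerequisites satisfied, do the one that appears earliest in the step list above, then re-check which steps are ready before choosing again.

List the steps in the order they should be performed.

C → I → B → D → H → G → E → F → A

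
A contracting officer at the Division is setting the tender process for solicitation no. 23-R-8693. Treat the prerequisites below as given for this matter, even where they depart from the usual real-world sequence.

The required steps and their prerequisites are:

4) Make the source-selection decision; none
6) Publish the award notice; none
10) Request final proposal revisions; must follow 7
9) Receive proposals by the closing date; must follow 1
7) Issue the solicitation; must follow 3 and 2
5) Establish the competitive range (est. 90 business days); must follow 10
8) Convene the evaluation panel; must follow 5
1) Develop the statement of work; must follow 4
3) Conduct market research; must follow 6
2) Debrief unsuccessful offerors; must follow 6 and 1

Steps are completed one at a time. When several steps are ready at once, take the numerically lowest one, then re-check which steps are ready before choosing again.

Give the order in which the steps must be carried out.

4, 1, 6, 2, 3, 7, 9, 10, 5, 8

4 and 6 have no prerequisites; 4 has the earlier label, so 4 is first.
1 now also ready, so the ready set is {1, 6}; 1 has the earlier label → 1.
6 and 9 are both available; 6 has the earlier label → 6.
2 and 3 now also ready, so the ready set is {2, 3, 9}; 2 has the earlier label → 2.
Ready: 3 and 9. 3 has the earlier label → 3.
Now 7 and 9 have their prerequisites met. 7 has the earlier label, so 7 next.
10 now also ready, so the ready set is {9, 10}; 9 has the earlier label → 9.
10 needed 7, now all done → 10.
5 needed 10, now all done → 5.
8 needed 5, now all done → 8.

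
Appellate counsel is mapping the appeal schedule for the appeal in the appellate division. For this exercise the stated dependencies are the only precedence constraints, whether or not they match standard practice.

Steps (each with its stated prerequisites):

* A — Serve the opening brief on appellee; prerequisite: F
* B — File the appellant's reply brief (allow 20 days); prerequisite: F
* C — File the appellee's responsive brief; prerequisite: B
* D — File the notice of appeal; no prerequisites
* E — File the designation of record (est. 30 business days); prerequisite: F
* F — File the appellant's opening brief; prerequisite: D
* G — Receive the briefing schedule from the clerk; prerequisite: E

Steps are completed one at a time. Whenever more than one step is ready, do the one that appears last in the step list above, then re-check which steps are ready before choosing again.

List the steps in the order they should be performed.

D is the only step with nothing outstanding, so it goes first.
F is the only step now ready → F.
Now E, B and A have their prerequisites met. E is listed later, so E next.
G, B and A are all available; G is listed later → G.
Now B and A have their prerequisites met. B is listed later, so B next.
Now C and A have their prerequisites met. C is listed later, so C next.
A needed F, now all done → A.

D, F, E, G, B, C, A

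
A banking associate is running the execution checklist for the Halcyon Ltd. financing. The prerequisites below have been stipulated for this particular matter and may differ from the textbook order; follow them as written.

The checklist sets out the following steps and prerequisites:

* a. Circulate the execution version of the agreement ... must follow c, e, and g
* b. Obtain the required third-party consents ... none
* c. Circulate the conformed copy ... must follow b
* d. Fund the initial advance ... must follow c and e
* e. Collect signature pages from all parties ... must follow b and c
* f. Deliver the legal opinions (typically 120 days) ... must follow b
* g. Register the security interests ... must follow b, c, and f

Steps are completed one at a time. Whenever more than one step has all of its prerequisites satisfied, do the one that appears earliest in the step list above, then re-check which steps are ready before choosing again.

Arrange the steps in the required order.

b, c, e, d, f, g, a

b is the only step with nothing outstanding, so it goes first.
Ready: c and f. c is listed earlier → c.
e now also ready, so the ready set is {e, f}; e is listed earlier → e.
d now also ready, so the ready set is {d, f}; d is listed earlier → d.
That leaves f as the only ready step → f.
g needed b, c and f, now all done → g.
a needed c, e and g, now all done → a.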